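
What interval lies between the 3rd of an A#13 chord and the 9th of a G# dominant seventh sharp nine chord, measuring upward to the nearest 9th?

major 6th

The 3rd of A#13 is C##; the 9th of G# dominant seventh sharp nine is A##.
C## up to A## spans 6 letter names and 9 semitones — a major sixth.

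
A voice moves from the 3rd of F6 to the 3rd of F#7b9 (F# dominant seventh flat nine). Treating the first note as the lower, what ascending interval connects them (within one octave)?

augmented 1st

F6 has A as its 3rd, and F#7b9 (F# dominant seventh flat nine) has A# as its 3rd.
A up to A# is 1 semitone, a half step wider than a perfect unison, so the interval is augmented.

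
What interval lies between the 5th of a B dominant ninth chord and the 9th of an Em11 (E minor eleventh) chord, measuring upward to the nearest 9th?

perfect unison

The 5th of B dominant ninth is F♯; the 9th of Em11 (E minor eleventh) is F♯.
Counting 1 letters and 0 half steps from F♯ gives a perfect unison.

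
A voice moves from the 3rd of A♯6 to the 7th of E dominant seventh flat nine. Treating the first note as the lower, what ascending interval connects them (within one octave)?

diminished 2nd

A♯6 has C𝄪 as its 3rd, and E dominant seventh flat nine has D as its 7th.
C𝄪 up to D is 0 semitones, a whole step narrower than a major second, so the interval is diminished.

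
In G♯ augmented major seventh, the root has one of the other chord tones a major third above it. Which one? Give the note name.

B#

G♯+maj7 (G♯ augmented major seventh): G♯-B♯-D𝄪-F𝄪.
The root is G♯. A major third above G♯ is B♯.
B♯ is the chord's 3rd.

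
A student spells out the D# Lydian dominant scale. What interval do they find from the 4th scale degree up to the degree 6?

Spelling the D# Lydian dominant scale: D# E# F## G## A# B# C#.
The 4th scale degree is G## and the degree 6 is B#.
From G## to B#: 3 semitones over a third = minor.

minor third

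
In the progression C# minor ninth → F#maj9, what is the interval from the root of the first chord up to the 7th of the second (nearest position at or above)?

The root of C# minor ninth is C#; the 7th of F#maj9 is E#.
From C# to E# is 4 semitones, exactly the major third.

major 3rd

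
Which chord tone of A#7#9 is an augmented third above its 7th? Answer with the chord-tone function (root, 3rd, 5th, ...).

9th

A#7#9 is spelled A#, C##, E#, G#, B##.
The 7th is G#. An augmented third above G# is B##.
B## is the chord's 9th.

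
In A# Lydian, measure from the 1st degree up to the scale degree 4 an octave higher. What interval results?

A11

Spelling A# Lydian: A# B# C## D## E# F## G##.
The 1st degree is A# and the 4th degree (up an octave) is D##.
A# up to D## is 18 semitones, a half step wider than a perfect eleventh, so the interval is augmented.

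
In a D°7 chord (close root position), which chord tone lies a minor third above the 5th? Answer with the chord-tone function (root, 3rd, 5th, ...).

The chord tones of Ddim7 (D diminished seventh) are D-F-Ab-Cb.
The 5th is Ab. A minor third above Ab is Cb.
Cb is the chord's 7th.

7th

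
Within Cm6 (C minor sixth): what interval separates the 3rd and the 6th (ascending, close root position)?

Cmin6 (C minor sixth) is spelled C, Eb, G, A.
So we need the interval from Eb up to A.
From Eb to A: 6 semitones over a fourth = augmented.

augmented fourth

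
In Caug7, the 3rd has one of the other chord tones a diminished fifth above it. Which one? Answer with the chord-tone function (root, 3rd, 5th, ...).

C augmented seventh: C–E–G♯–B♭.
The 3rd is E. A diminished fifth above E is B♭.
B♭ is the chord's 7th.

7th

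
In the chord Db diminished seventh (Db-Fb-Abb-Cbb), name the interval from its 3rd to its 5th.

m3

So we need the interval from Fb up to Abb.
From Fb to Abb: 3 semitones over a third = minor.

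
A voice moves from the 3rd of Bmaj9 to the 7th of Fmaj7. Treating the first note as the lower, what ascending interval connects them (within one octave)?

The 3rd of Bmaj9 is D♯; the 7th of Fmaj7 is E.
2 letter names make it a second; at 1 semitone (a half step narrower than major) the quality is minor.

minor second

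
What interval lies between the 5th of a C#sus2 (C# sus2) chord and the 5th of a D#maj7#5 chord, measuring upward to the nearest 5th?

C#sus2 (C# sus2) has G# as its 5th, and D#maj7#5 has A## as its 5th.
From G# to A##: 3 semitones over a second = augmented.

augmented 2nd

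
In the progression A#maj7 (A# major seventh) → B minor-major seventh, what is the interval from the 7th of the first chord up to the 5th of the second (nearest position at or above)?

diminished seventh

The 7th of A#maj7 (A# major seventh) is G##; the 5th of B minor-major seventh is F#.
7 letter names make it a seventh; at 9 semitones (a whole step narrower than major) the quality is diminished.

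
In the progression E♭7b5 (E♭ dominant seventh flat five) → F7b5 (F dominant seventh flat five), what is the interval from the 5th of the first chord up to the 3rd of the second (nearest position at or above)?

A7

E♭7b5 (E♭ dominant seventh flat five) has B𝄫 as its 5th, and F7b5 (F dominant seventh flat five) has A as its 3rd.
From B𝄫 to A: 12 semitones over a seventh = augmented.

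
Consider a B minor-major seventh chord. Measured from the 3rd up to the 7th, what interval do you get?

Spelling the chord: B D F# A#.
That puts D below A#.
From D to A#: 8 semitones over a fifth = augmented.

augmented 5th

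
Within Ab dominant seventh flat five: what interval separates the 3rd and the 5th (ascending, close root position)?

diminished third

The chord tones of Ab dominant seventh flat five are Ab–C–Ebb–Gb.
The 3rd is C and the 5th is Ebb.
3 letter names make it a third; at 2 semitones (a whole step narrower than major) the quality is diminished.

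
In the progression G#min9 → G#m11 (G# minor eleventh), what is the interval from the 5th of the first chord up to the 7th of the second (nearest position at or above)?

G#min9 has D# as its 5th, and G#m11 (G# minor eleventh) has F# as its 7th.
3 letter names make it a third; at 3 semitones (a half step narrower than major) the quality is minor.

minor third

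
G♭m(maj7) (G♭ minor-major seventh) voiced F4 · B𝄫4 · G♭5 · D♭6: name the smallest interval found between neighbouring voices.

diminished fourth

Adjacent intervals: F4→B𝄫4 = diminished fourth; B𝄫4→G♭5 = major sixth; G♭5→D♭6 = perfect fifth.
The smallest is F4 to B𝄫4, a diminished fourth (4 semitones).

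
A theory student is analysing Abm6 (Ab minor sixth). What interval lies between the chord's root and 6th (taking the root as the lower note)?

Spelling the chord: Ab, Cb, Eb, F.
Root = Ab; 6th = F.
From Ab to F is 9 semitones, exactly the major sixth.

M6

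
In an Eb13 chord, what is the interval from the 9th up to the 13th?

perfect fifth

The chord tones of Eb13 are Eb-G-Bb-Db-F-C.
The 9th is F and the 13th is C.
Counting 5 letters and 7 half steps from F gives a perfect fifth.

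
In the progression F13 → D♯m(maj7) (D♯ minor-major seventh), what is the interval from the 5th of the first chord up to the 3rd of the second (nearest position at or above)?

A4

F13 has C as its 5th, and D♯m(maj7) (D♯ minor-major seventh) has F♯ as its 3rd.
From C to F♯: 6 semitones over a fourth = augmented.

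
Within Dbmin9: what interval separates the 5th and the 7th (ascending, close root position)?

minor third

The chord tones of Dbm9 (Db minor ninth) are Db–Fb–Ab–Cb–Eb.
So we need the interval from Ab up to Cb.
3 letter names make it a third; at 3 semitones (a half step narrower than major) the quality is minor.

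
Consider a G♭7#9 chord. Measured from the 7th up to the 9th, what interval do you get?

augmented third

G♭7#9 is spelled G♭, B♭, D♭, F♭, A.
So we need the interval from F♭ up to A.
3 letter names make it a third; at 5 semitones (a half step wider than major) the quality is augmented.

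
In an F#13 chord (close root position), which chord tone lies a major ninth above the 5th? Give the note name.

The chord tones of F#13 (F# dominant thirteenth) are F#, A#, C#, E, G#, D#.
The 5th is C#. A major ninth above C# is D#.
D# is the chord's 13th.

D#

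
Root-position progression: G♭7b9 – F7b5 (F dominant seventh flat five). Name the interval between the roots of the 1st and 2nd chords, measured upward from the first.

major 7th

The roots are G♭ and F.
From G♭ to F is 11 semitones, exactly the major seventh.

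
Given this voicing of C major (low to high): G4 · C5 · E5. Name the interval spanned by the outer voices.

major 6th

The outer voices are G4 and E5.
G up to E spans 6 letter names and 9 semitones — a major sixth.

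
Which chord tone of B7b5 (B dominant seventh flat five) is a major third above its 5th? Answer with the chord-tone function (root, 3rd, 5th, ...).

B7b5: B, D♯, F, A.
The 5th is F. A major third above F is A.
A is the chord's 7th.

7th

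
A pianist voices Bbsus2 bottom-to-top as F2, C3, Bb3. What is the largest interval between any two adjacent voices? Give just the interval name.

minor seventh

Adjacent intervals: F2→C3 = perfect fifth; C3→Bb3 = minor seventh.
The largest is C3 to Bb3, a minor seventh (10 semitones).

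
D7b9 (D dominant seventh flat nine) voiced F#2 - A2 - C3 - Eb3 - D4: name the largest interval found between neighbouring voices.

Adjacent intervals: F#2→A2 = minor third; A2→C3 = minor third; C3→Eb3 = minor third; Eb3→D4 = major seventh.
The largest is Eb3 to D4, a major seventh (11 semitones).

major 7th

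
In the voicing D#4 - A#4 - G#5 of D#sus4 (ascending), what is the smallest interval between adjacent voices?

perfect fifth

Adjacent intervals: D#4→A#4 = perfect fifth; A#4→G#5 = minor seventh.
The smallest is D#4 to A#4, a perfect fifth (7 semitones).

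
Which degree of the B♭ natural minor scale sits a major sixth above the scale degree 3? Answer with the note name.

The scale is B♭ C D♭ E♭ F G♭ A♭.
The scale degree 3 is D♭; a major sixth above that is B♭ — scale degree 1.

Bb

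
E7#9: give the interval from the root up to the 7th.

m7

E dominant seventh sharp nine is spelled E–G#–B–D–F##.
Root = E; 7th = D.
7 letter names make it a seventh; at 10 semitones (a half step narrower than major) the quality is minor.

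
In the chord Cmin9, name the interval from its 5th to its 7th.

minor third

C minor ninth: C, E♭, G, B♭, D.
That puts G below B♭.
From G to B♭: 3 semitones over a third = minor.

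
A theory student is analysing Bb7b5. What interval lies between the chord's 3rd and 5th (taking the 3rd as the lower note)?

diminished third

The chord tones of Bb7b5 are Bb–D–Fb–Ab.
So we need the interval from D up to Fb.
D up to Fb is 2 semitones, a whole step narrower than a major third, so the interval is diminished.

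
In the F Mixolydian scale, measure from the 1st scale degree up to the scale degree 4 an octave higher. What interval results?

Spelling the F Mixolydian scale: F G A Bb C D Eb.
1st scale degree = F; scale degree 4 (up an octave) = Bb.
From F to Bb is 17 semitones, exactly the perfect eleventh.

P11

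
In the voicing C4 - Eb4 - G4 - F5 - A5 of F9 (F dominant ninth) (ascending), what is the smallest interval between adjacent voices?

minor third

Adjacent intervals: C4→Eb4 = minor third; Eb4→G4 = major third; G4→F5 = minor seventh; F5→A5 = major third.
The smallest is C4 to Eb4, a minor third (3 semitones).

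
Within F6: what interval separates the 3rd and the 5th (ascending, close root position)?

m3

F6: F–A–C–D.
So we need the interval from A up to C.
A up to C is 3 semitones, a half step narrower than a major third, so the interval is minor.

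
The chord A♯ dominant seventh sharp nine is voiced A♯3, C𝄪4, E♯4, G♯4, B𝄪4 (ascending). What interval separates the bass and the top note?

augmented ninth

The outer voices are A♯3 and B𝄪4.
A♯ up to B𝄪 is 15 semitones, a half step wider than a major ninth, so the interval is augmented.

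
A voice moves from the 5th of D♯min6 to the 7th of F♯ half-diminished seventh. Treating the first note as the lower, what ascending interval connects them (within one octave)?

D♯min6 has A♯ as its 5th, and F♯ half-diminished seventh has E as its 7th.
A♯ up to E is 6 semitones, a half step narrower than a perfect fifth, so the interval is diminished.

diminished 5th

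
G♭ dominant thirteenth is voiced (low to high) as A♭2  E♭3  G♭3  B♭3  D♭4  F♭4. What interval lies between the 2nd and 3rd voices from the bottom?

minor third

Those voices are E♭3 and G♭3.
From E♭ to G♭: 3 semitones over a third = minor.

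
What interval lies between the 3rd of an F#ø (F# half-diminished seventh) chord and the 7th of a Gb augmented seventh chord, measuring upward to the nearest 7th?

diminished sixth

The 3rd of F#ø (F# half-diminished seventh) is A; the 7th of Gb augmented seventh is Fb.
From A to Fb: 7 semitones over a sixth = diminished.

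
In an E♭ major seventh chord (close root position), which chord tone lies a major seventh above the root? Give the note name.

Spelling the chord: E♭-G-B♭-D.
The root is E♭. A major seventh above E♭ is D.
D is the chord's 7th.

D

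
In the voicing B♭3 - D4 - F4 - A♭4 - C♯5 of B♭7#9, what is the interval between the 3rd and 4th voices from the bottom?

Those voices are F4 and A♭4.
3 letter names make it a third; at 3 semitones (a half step narrower than major) the quality is minor.

m3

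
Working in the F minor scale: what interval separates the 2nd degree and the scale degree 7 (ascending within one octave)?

minor sixth

F natural minor: F G Ab Bb C Db Eb.
2nd degree = G; degree 7 = Eb.
G up to Eb is 8 semitones, a half step narrower than a major sixth, so the interval is minor.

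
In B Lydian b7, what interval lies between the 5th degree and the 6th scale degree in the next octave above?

major ninth

The scale runs B C# D# E# F# G# A.
The 5th degree is F# and the scale degree 6 (up an octave) is G#.
From F# to G# is 14 semitones, exactly the major ninth.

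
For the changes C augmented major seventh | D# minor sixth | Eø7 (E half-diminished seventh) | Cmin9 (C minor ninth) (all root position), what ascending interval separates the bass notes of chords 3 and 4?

minor sixth

The roots are E and C.
From E to C: 8 semitones over a sixth = minor.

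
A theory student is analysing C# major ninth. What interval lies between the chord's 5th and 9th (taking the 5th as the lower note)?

C# major ninth is spelled C#, E#, G#, B#, D#.
The 5th is G# and the 9th is D#.
G# up to D# spans 5 letter names and 7 semitones — a perfect fifth.

perfect fifth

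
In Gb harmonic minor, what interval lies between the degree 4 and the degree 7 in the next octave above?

augmented eleventh

Gb harmonic minor: Gb Ab Bbb Cb Db Ebb F.
The degree 4 is Cb and the 7th scale degree (up an octave) is F.
Cb up to F is 18 semitones, a half step wider than a perfect eleventh, so the interval is augmented.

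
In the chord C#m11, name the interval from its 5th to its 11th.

minor seventh

C#m11 (C# minor eleventh) is spelled C#–E–G#–B–D#–F#.
5th = G#; 11th = F#.
7 letter names make it a seventh; at 10 semitones (a half step narrower than major) the quality is minor.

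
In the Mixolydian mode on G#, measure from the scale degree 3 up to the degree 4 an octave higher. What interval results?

minor ninth

G# mixolydian: G# A# B# C# D# E# F#.
That puts B# below C#.
From B# to C#: 13 semitones over a ninth = minor.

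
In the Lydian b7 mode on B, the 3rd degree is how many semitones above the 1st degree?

4

The scale is B C♯ D♯ E♯ F♯ G♯ A.
B up to D♯ is a major third — 4 semitones.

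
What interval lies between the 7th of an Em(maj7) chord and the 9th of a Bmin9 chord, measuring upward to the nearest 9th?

m7

Em(maj7) has D# as its 7th, and Bmin9 has C# as its 9th.
D# up to C# is 10 semitones, a half step narrower than a major seventh, so the interval is minor.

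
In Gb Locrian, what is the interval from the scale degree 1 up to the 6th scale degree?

minor sixth

The scale runs Gb Abb Bbb Cb Dbb Ebb Fb.
So we need the interval from Gb up to Ebb.
Gb up to Ebb is 8 semitones, a half step narrower than a major sixth, so the interval is minor.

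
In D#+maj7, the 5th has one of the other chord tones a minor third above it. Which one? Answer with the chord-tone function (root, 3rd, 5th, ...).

D#maj7#5 (D# augmented major seventh): D#, F##, A##, C##.
The 5th is A##. A minor third above A## is C##.
C## is the chord's 7th.

7th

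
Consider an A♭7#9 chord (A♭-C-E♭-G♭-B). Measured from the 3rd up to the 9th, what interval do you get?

3rd = C; 9th = B.
C up to B spans 7 letter names and 11 semitones — a major seventh.

major seventh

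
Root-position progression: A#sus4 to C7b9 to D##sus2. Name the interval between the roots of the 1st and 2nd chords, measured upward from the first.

The roots are A# and C.
3 letter names make it a third; at 2 semitones (a whole step narrower than major) the quality is diminished.

diminished third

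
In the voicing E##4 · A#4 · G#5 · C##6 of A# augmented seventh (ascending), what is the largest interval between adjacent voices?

Adjacent intervals: E##4→A#4 = diminished fourth; A#4→G#5 = minor seventh; G#5→C##6 = augmented fourth.
The largest is A#4 to G#5, a minor seventh (10 semitones).

minor seventh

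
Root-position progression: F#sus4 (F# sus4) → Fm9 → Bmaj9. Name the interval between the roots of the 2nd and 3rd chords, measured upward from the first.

A4

The roots are F and B.
F up to B is 6 semitones, a half step wider than a perfect fourth, so the interval is augmented.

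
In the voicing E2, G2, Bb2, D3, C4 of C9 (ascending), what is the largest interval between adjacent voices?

minor 7th

Adjacent intervals: E2→G2 = minor third; G2→Bb2 = minor third; Bb2→D3 = major third; D3→C4 = minor seventh.
The largest is D3 to C4, a minor seventh (10 semitones).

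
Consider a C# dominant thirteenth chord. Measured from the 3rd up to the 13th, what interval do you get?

perfect eleventh

The chord tones of C# dominant thirteenth are C#, E#, G#, B, D#, A#.
So we need the interval from E# up to A#.
Counting 11 letters and 17 half steps from E# gives a perfect eleventh.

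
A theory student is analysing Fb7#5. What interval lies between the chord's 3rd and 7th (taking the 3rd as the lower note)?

d5

Spelling the chord: Fb–Ab–C–Ebb.
So we need the interval from Ab up to Ebb.
Ab up to Ebb is 6 semitones, a half step narrower than a perfect fifth, so the interval is diminished.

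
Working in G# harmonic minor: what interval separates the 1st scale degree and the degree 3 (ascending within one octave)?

minor third

The scale runs G# A# B C# D# E F##.
The 1st scale degree is G# and the degree 3 is B.
From G# to B: 3 semitones over a third = minor.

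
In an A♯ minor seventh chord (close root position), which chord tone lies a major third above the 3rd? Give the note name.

E#

The chord tones of A♯m7 (A♯ minor seventh) are A♯, C♯, E♯, G♯.
The 3rd is C♯. A major third above C♯ is E♯.
E♯ is the chord's 5th.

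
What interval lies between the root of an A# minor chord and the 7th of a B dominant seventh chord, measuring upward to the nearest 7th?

The root of A# minor is A#; the 7th of B dominant seventh is A.
A# up to A is 11 semitones, a half step narrower than a perfect octave, so the interval is diminished.

diminished octave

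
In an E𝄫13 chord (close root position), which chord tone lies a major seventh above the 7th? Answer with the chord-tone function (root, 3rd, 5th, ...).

E𝄫13 is spelled E𝄫–G♭–B𝄫–D𝄫–F♭–C♭.
The 7th is D𝄫. A major seventh above D𝄫 is C♭.
C♭ is the chord's 13th.

13th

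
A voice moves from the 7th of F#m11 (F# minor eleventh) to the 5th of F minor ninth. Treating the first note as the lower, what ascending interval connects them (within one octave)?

The 7th of F#m11 (F# minor eleventh) is E; the 5th of F minor ninth is C.
From E to C: 8 semitones over a sixth = minor.

minor sixth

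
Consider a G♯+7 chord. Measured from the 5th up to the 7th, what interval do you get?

diminished third

G♯7#5 (G♯ augmented seventh): G♯ B♯ D𝄪 F♯.
That puts D𝄪 below F♯.
D𝄪 up to F♯ is 2 semitones, a whole step narrower than a major third, so the interval is diminished.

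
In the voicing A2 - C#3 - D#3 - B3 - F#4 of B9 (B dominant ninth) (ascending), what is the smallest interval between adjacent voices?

major 2nd

Adjacent intervals: A2→C#3 = major third; C#3→D#3 = major second; D#3→B3 = minor sixth; B3→F#4 = perfect fifth.
The smallest is C#3 to D#3, a major second (2 semitones).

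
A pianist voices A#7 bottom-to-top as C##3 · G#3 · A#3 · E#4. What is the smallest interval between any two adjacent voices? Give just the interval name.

Adjacent intervals: C##3→G#3 = diminished fifth; G#3→A#3 = major second; A#3→E#4 = perfect fifth.
The smallest is G#3 to A#3, a major second (2 semitones).

major second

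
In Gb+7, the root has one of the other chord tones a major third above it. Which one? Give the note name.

The chord tones of Gb+7 are Gb-Bb-D-Fb.
The root is Gb. A major third above Gb is Bb.
Bb is the chord's 3rd.

Bb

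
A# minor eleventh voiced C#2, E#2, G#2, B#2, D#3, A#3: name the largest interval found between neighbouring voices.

Adjacent intervals: C#2→E#2 = major third; E#2→G#2 = minor third; G#2→B#2 = major third; B#2→D#3 = minor third; D#3→A#3 = perfect fifth.
The largest is D#3 to A#3, a perfect fifth (7 semitones).

perfect fifth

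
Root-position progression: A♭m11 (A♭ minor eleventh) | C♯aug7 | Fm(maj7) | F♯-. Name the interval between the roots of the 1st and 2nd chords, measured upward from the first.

A3

The roots are A♭ and C♯.
3 letter names make it a third; at 5 semitones (a half step wider than major) the quality is augmented.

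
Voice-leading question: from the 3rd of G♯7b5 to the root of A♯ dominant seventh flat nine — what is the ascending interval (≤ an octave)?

G♯7b5 has B♯ as its 3rd, and A♯ dominant seventh flat nine has A♯ as its root.
B♯ up to A♯ is 10 semitones, a half step narrower than a major seventh, so the interval is minor.

minor seventh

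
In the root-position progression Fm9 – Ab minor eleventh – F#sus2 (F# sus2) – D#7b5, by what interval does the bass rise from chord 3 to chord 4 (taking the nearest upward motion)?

The roots are F# and D#.
From F# to D# is 9 semitones, exactly the major sixth.

major sixth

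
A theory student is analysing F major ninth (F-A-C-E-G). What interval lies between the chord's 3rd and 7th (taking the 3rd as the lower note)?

So we need the interval from A up to E.
A up to E spans 5 letter names and 7 semitones — a perfect fifth.

perfect fifth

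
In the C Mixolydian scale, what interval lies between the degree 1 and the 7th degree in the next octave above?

minor 14th

The scale runs C D E F G A Bb.
That puts C below Bb.
From C to Bb: 22 semitones over a fourteenth = minor.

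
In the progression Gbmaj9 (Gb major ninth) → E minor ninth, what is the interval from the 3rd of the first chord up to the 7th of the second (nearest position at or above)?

Gbmaj9 (Gb major ninth) has Bb as its 3rd, and E minor ninth has D as its 7th.
From Bb to D is 4 semitones, exactly the major third.

M3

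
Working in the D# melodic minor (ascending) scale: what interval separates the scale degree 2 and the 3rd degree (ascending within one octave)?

m2

D# melodic minor: D# E# F# G# A# B# C##.
That puts E# below F#.
2 letter names make it a second; at 1 semitone (a half step narrower than major) the quality is minor.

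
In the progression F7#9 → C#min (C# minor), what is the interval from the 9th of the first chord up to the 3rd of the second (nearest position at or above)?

minor sixth

F7#9 has G# as its 9th, and C#min (C# minor) has E as its 3rd.
6 letter names make it a sixth; at 8 semitones (a half step narrower than major) the quality is minor.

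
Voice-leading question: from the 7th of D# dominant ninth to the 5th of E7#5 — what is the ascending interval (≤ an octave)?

D# dominant ninth has C# as its 7th, and E7#5 has B# as its 5th.
Counting 7 letters and 11 half steps from C# gives a major seventh.

major seventh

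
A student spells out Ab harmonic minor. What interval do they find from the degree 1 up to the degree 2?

major second

Spelling Ab harmonic minor: Ab Bb Cb Db Eb Fb G.
That puts Ab below Bb.
Ab up to Bb spans 2 letter names and 2 semitones — a major second.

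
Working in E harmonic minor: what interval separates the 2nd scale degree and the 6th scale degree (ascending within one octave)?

diminished fifth

E harmonic minor: E F# G A B C D#.
That puts F# below C.
5 letter names make it a fifth; at 6 semitones (a half step narrower than perfect) the quality is diminished.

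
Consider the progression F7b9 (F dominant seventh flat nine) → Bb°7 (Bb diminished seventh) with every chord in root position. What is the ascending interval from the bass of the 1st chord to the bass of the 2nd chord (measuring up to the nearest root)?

perfect fourth

The roots are F and Bb.
Counting 4 letters and 5 half steps from F gives a perfect fourth.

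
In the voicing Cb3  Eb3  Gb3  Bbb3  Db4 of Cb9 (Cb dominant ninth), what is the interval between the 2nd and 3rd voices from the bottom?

minor third

Those voices are Eb3 and Gb3.
Eb up to Gb is 3 semitones, a half step narrower than a major third, so the interval is minor.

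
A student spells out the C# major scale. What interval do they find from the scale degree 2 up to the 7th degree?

major 6th

The scale runs C# D# E# F# G# A# B#.
The scale degree 2 is D# and the degree 7 is B#.
Counting 6 letters and 9 half steps from D# gives a major sixth.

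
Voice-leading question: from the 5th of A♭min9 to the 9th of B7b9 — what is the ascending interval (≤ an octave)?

The 5th of A♭min9 is E♭; the 9th of B7b9 is C.
From E♭ to C is 9 semitones, exactly the major sixth.

M6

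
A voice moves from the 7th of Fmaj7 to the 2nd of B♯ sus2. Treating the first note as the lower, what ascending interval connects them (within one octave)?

A6

The 7th of Fmaj7 is E; the 2nd of B♯ sus2 is C𝄪.
6 letter names make it a sixth; at 10 semitones (a half step wider than major) the quality is augmented.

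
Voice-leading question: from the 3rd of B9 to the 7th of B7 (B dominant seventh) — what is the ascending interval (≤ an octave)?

diminished fifth

B9 has D# as its 3rd, and B7 (B dominant seventh) has A as its 7th.
From D# to A: 6 semitones over a fifth = diminished.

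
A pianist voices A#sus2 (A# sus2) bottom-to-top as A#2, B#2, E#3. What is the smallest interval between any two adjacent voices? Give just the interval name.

major second

Adjacent intervals: A#2→B#2 = major second; B#2→E#3 = perfect fourth.
The smallest is A#2 to B#2, a major second (2 semitones).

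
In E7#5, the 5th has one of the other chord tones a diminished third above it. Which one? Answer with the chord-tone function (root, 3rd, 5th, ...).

7th

The chord tones of E7#5 are E, G#, B#, D.
The 5th is B#. A diminished third above B# is D.
D is the chord's 7th.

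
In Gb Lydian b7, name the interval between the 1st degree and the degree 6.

M6

The scale runs Gb Ab Bb C Db Eb Fb.
That puts Gb below Eb.
From Gb to Eb is 9 semitones, exactly the major sixth.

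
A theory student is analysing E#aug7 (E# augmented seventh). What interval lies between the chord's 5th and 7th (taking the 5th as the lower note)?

The chord tones of E# augmented seventh are E# G## B## D#.
So we need the interval from B## up to D#.
B## up to D# is 2 semitones, a whole step narrower than a major third, so the interval is diminished.

diminished third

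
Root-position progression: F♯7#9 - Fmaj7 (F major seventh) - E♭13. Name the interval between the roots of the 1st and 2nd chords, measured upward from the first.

The roots are F♯ and F.
8 letter names make it an octave; at 11 semitones (a half step narrower than perfect) the quality is diminished.

diminished 8th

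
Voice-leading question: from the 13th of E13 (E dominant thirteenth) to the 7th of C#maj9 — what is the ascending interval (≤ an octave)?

major seventh

The 13th of E13 (E dominant thirteenth) is C#; the 7th of C#maj9 is B#.
Counting 7 letters and 11 half steps from C# gives a major seventh.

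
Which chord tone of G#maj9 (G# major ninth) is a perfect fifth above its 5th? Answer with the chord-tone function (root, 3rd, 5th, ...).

9th

G# major ninth: G#-B#-D#-F##-A#.
The 5th is D#. A perfect fifth above D# is A#.
A# is the chord's 9th.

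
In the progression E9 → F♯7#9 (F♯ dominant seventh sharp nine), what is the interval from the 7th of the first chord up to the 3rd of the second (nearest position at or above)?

augmented fifth

The 7th of E9 is D; the 3rd of F♯7#9 (F♯ dominant seventh sharp nine) is A♯.
5 letter names make it a fifth; at 8 semitones (a half step wider than perfect) the quality is augmented.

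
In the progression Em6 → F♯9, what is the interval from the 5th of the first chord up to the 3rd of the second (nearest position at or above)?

major seventh

Em6 has B as its 5th, and F♯9 has A♯ as its 3rd.
From B to A♯ is 11 semitones, exactly the major seventh.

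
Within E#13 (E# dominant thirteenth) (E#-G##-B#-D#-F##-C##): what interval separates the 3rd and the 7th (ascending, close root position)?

3rd = G##; 7th = D#.
5 letter names make it a fifth; at 6 semitones (a half step narrower than perfect) the quality is diminished.
That tritone between 3rd and 7th is what gives the dominant seventh its pull toward resolution.

d5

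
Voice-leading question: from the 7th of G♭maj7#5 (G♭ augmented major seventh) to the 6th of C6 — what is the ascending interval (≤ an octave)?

G♭maj7#5 (G♭ augmented major seventh) has F as its 7th, and C6 has A as its 6th.
Counting 3 letters and 4 half steps from F gives a major third.

major third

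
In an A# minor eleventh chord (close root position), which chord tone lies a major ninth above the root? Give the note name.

Spelling the chord: A#, C#, E#, G#, B#, D#.
The root is A#. A major ninth above A# is B#.
B# is the chord's 9th.

B#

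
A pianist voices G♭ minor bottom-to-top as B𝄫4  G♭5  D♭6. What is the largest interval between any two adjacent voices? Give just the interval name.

M6

Adjacent intervals: B𝄫4→G♭5 = major sixth; G♭5→D♭6 = perfect fifth.
The largest is B𝄫4 to G♭5, a major sixth (9 semitones).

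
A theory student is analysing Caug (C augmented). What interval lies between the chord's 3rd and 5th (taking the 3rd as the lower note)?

Spelling the chord: C, E, G♯.
That puts E below G♯.
From E to G♯ is 4 semitones, exactly the major third.

major third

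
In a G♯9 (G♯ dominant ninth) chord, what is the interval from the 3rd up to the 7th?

The chord tones of G♯9 are G♯–B♯–D♯–F♯–A♯.
3rd = B♯; 7th = F♯.
From B♯ to F♯: 6 semitones over a fifth = diminished.
That tritone between 3rd and 7th is what gives the dominant seventh its pull toward resolution.

diminished fifth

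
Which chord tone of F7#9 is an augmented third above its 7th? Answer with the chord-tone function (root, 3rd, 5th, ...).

Spelling the chord: F–A–C–E♭–G♯.
The 7th is E♭. An augmented third above E♭ is G♯.
G♯ is the chord's 9th.

9th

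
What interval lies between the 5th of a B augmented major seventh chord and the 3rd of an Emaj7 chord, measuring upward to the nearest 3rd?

minor second

The 5th of B augmented major seventh is F𝄪; the 3rd of Emaj7 is G♯.
From F𝄪 to G♯: 1 semitone over a second = minor.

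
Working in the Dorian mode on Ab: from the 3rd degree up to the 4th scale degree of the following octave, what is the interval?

major ninth

Ab dorian: Ab Bb Cb Db Eb F Gb.
That puts Cb below Db.
From Cb to Db is 14 semitones, exactly the major ninth.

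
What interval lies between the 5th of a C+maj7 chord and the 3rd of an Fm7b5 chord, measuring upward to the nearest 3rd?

diminished second

The 5th of C+maj7 is G#; the 3rd of Fm7b5 is Ab.
2 letter names make it a second; at 0 semitones (a whole step narrower than major) the quality is diminished.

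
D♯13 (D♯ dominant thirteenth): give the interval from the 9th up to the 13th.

perfect fifth

The chord tones of D♯13 (D♯ dominant thirteenth) are D♯–F𝄪–A♯–C♯–E♯–B♯.
So we need the interval from E♯ up to B♯.
E♯ up to B♯ spans 5 letter names and 7 semitones — a perfect fifth.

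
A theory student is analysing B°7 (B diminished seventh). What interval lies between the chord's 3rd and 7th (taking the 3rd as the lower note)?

diminished fifth

The chord tones of B°7 are B–D–F–Ab.
3rd = D; 7th = Ab.
From D to Ab: 6 semitones over a fifth = diminished.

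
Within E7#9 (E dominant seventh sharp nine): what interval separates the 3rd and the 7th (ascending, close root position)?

diminished fifth

The chord tones of E7#9 are E-G♯-B-D-F𝄪.
The 3rd is G♯ and the 7th is D.
G♯ up to D is 6 semitones, a half step narrower than a perfect fifth, so the interval is diminished.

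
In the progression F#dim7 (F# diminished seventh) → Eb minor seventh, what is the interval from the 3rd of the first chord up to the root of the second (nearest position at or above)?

F#dim7 (F# diminished seventh) has A as its 3rd, and Eb minor seventh has Eb as its root.
5 letter names make it a fifth; at 6 semitones (a half step narrower than perfect) the quality is diminished.

d5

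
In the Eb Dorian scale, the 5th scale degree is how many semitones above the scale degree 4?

2

The scale is Eb F Gb Ab Bb C Db.
Ab up to Bb is a major second — 2 semitones.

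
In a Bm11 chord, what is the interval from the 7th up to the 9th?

Bm11 is spelled B, D, F♯, A, C♯, E.
The 7th is A and the 9th is C♯.
A up to C♯ spans 3 letter names and 4 semitones — a major third.

major 3rd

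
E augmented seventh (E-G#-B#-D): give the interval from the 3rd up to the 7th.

That puts G# below D.
G# up to D is 6 semitones, a half step narrower than a perfect fifth, so the interval is diminished.

diminished 5th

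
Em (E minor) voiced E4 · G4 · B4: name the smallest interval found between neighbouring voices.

Adjacent intervals: E4→G4 = minor third; G4→B4 = major third.
The smallest is E4 to G4, a minor third (3 semitones).

minor third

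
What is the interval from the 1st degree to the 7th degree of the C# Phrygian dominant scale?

C# phrygian dominant: C# D E# F# G# A B.
So we need the interval from C# up to B.
7 letter names make it a seventh; at 10 semitones (a half step narrower than major) the quality is minor.

m7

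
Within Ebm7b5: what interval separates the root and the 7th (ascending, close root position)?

Spelling the chord: Eb-Gb-Bbb-Db.
The root is Eb and the 7th is Db.
7 letter names make it a seventh; at 10 semitones (a half step narrower than major) the quality is minor.

minor seventh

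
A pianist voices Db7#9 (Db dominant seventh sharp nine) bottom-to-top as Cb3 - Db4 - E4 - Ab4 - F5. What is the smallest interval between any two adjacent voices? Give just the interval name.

augmented second

Adjacent intervals: Cb3→Db4 = major ninth; Db4→E4 = augmented second; E4→Ab4 = diminished fourth; Ab4→F5 = major sixth.
The smallest is Db4 to E4, an augmented second (3 semitones).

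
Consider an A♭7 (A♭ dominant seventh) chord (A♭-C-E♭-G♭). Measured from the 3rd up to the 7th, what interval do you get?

The 3rd is C and the 7th is G♭.
5 letter names make it a fifth; at 6 semitones (a half step narrower than perfect) the quality is diminished.
That tritone between 3rd and 7th is what gives the dominant seventh its pull toward resolution.

diminished fifth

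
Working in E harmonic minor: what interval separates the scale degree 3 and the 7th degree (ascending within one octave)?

augmented fifth

The scale runs E F# G A B C D#.
That puts G below D#.
5 letter names make it a fifth; at 8 semitones (a half step wider than perfect) the quality is augmented.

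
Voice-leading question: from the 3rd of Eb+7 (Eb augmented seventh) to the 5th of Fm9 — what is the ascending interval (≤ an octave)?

perfect fourth

Eb+7 (Eb augmented seventh) has G as its 3rd, and Fm9 has C as its 5th.
G up to C spans 4 letter names and 5 semitones — a perfect fourth.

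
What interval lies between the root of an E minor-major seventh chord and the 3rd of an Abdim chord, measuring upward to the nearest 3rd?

diminished 6th

E minor-major seventh has E as its root, and Abdim has Cb as its 3rd.
From E to Cb: 7 semitones over a sixth = diminished.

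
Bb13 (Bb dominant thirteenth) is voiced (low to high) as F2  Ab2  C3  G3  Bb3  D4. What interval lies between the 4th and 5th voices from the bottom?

minor third

Those voices are G3 and Bb3.
G up to Bb is 3 semitones, a half step narrower than a major third, so the interval is minor.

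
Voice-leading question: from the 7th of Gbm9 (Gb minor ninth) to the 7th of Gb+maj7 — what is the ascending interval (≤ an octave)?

The 7th of Gbm9 (Gb minor ninth) is Fb; the 7th of Gb+maj7 is F.
From Fb to F: 1 semitone over a unison = augmented.

augmented 1st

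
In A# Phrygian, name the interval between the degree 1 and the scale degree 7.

A# phrygian: A# B C# D# E# F# G#.
The degree 1 is A# and the 7th scale degree is G#.
A# up to G# is 10 semitones, a half step narrower than a major seventh, so the interval is minor.

minor seventh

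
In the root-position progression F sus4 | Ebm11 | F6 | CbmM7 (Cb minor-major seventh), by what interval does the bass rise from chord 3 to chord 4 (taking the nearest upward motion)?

The roots are F and Cb.
F up to Cb is 6 semitones, a half step narrower than a perfect fifth, so the interval is diminished.

diminished fifth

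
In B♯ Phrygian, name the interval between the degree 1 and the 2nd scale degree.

B♯ phrygian: B♯ C♯ D♯ E♯ F𝄪 G♯ A♯.
Degree 1 = B♯; 2nd degree = C♯.
From B♯ to C♯: 1 semitone over a second = minor.

minor second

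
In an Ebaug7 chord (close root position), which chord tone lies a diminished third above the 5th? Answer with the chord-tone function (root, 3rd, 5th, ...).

The chord tones of Eb7#5 are Eb-G-B-Db.
The 5th is B. A diminished third above B is Db.
Db is the chord's 7th.

7th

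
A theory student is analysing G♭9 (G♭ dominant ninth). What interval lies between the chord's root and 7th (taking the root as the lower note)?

Spelling the chord: G♭ B♭ D♭ F♭ A♭.
So we need the interval from G♭ up to F♭.
G♭ up to F♭ is 10 semitones, a half step narrower than a major seventh, so the interval is minor.

minor seventh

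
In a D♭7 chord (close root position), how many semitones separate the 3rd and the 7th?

6

D♭ dominant seventh is spelled D♭–F–A♭–C♭.
F to C♭ is a diminished fifth: 6 semitones.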